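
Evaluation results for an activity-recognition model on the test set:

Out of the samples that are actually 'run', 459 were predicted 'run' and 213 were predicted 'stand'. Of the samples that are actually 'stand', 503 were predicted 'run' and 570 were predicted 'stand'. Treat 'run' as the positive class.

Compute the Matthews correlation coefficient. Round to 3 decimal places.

MCC = (TP·TN − FP·FN) / √((TP+FP)(TP+FN)(TN+FP)(TN+FN))
Numerator = 459·570 − 503·213 = 154491
Denominator = √(962·672·1073·783) = √543132547776 = 736975.2694
MCC = 154491 / 736975.2694 = 0.210

0.210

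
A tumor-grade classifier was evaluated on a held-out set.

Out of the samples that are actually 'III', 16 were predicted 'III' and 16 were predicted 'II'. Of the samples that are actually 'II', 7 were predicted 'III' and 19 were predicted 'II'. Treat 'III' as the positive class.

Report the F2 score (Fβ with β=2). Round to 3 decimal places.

0.530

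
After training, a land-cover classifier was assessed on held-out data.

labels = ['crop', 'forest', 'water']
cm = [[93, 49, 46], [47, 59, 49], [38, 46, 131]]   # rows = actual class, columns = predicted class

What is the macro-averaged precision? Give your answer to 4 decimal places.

0.4951

Per-class precision (TP/(TP+FP)):
  crop: TP=93, FP=47+38=85 → 93/178 = 0.52247
  forest: TP=59, FP=49+46=95 → 59/154 = 0.38312
  water: TP=131, FP=46+49=95 → 131/226 = 0.57965
Macro-precision = mean = (0.52247 + 0.38312 + 0.57965) / 3 = 0.4951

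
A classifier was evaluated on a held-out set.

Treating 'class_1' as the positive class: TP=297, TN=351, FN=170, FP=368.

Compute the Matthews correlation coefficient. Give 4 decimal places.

0.1222

MCC = (TP·TN − FP·FN) / √((TP+FP)(TP+FN)(TN+FP)(TN+FN))
Numerator = 297·351 − 368·170 = 41687
Denominator = √(665·467·719·521) = √116333592445 = 341077.1063
MCC = 41687 / 341077.1063 = 0.1222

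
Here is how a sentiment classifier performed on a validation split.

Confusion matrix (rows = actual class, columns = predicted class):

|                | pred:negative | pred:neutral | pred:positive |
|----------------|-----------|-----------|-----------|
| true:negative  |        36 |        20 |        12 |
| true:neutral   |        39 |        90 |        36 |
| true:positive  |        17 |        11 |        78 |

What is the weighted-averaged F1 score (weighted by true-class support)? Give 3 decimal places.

Per-class F1 score (2·TP/(2·TP+FP+FN)):
  negative: TP=36, FP=39+17=56, FN=20+12=32 → 72/160 = 0.4500
  neutral: TP=90, FP=20+11=31, FN=39+36=75 → 180/286 = 0.6294
  positive: TP=78, FP=12+36=48, FN=17+11=28 → 156/232 = 0.6724
Weighted-F1 score = Σ (supportᵢ/N)·F1 scoreᵢ with N=339: (68/339)·0.4500 + (165/339)·0.6294 + (106/339)·0.6724 = 0.607

0.607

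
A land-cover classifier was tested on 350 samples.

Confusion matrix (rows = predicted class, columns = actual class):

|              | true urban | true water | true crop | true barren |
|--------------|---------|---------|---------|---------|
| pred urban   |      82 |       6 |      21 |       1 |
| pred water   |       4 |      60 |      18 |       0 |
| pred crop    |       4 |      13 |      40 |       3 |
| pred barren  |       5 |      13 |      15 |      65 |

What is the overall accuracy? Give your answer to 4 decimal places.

0.7057

Accuracy = trace / total = (82+60+40+65=247) / 350 = 247/350 = 0.7057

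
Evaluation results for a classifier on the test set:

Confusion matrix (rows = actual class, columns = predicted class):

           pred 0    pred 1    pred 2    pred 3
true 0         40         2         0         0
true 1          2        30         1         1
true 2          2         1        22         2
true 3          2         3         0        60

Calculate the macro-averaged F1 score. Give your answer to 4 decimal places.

Per-class F1 score (2·TP/(2·TP+FP+FN)):
  0: TP=40, FP=2+2+2=6, FN=2+0+0=2 → 80/88 = 0.90909
  1: TP=30, FP=2+1+3=6, FN=2+1+1=4 → 60/70 = 0.85714
  2: TP=22, FP=0+1+0=1, FN=2+1+2=5 → 44/50 = 0.88000
  3: TP=60, FP=0+1+2=3, FN=2+3+0=5 → 120/128 = 0.93750
Macro-F1 score = mean = (0.90909 + 0.85714 + 0.88000 + 0.93750) / 4 = 0.8959

0.8959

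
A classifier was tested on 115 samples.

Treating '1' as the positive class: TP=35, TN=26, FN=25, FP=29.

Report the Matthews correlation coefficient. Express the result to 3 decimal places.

0.056

MCC = (TP·TN − FP·FN) / √((TP+FP)(TP+FN)(TN+FP)(TN+FN))
Numerator = 35·26 − 29·25 = 185
Denominator = √(64·60·55·51) = √10771200 = 3281.9506
MCC = 185 / 3281.9506 = 0.056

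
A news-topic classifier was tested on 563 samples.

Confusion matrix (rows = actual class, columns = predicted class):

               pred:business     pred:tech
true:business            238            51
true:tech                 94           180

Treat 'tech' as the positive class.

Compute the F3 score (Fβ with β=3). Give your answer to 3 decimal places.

0.667

Fβ = (1+β²)·TP / ((1+β²)·TP + β²·FN + FP), with β²=9
= 10·180 / (10·180 + 9·94 + 51) = 0.667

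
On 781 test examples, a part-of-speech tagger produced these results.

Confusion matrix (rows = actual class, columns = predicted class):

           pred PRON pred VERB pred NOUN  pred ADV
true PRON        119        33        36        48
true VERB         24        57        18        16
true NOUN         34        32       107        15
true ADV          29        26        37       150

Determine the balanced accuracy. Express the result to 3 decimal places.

0.547

Balanced accuracy = mean of per-class recall.
  PRON: recall = 119/236 = 0.5042
  VERB: recall = 57/115 = 0.4957
  NOUN: recall = 107/188 = 0.5691
  ADV: recall = 150/242 = 0.6198
Mean = (0.5042 + 0.4957 + 0.5691 + 0.6198) / 4 = 0.547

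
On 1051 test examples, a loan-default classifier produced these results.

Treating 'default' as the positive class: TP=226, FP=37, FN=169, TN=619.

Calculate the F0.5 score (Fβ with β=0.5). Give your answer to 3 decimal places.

0.781

Fβ = (1+β²)·TP / ((1+β²)·TP + β²·FN + FP), with β²=1/4
= 1.25·226 / (1.25·226 + 0.25·169 + 37) = 0.781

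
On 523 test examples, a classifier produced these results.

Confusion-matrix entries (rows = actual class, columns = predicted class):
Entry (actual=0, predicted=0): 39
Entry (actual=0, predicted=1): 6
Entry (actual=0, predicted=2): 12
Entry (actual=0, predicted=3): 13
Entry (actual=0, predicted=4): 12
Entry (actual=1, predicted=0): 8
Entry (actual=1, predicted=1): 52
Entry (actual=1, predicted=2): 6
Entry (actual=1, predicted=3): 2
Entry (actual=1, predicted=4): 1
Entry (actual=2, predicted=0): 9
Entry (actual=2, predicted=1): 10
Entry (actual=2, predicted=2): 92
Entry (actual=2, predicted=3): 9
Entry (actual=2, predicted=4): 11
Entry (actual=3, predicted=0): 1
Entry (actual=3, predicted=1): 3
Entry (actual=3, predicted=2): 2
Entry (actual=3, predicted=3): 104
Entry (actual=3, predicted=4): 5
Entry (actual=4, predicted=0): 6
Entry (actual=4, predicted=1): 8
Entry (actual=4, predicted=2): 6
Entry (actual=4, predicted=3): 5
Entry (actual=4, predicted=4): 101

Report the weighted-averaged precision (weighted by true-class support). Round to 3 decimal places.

Per-class precision (TP/(TP+FP)):
  0: TP=39, FP=8+9+1+6=24 → 39/63 = 0.6190
  1: TP=52, FP=6+10+3+8=27 → 52/79 = 0.6582
  2: TP=92, FP=12+6+2+6=26 → 92/118 = 0.7797
  3: TP=104, FP=13+2+9+5=29 → 104/133 = 0.7820
  4: TP=101, FP=12+1+11+5=29 → 101/130 = 0.7769
Weighted-precision = Σ (supportᵢ/N)·precisionᵢ with N=523: (82/523)·0.6190 + (69/523)·0.6582 + (131/523)·0.7797 + (115/523)·0.7820 + (126/523)·0.7769 = 0.738

0.738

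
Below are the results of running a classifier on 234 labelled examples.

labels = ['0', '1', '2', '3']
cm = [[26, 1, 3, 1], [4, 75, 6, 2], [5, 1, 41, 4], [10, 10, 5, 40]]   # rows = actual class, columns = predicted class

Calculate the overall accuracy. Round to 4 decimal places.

Accuracy = trace / total = (26+75+41+40=182) / 234 = 182/234 = 0.7778

0.7778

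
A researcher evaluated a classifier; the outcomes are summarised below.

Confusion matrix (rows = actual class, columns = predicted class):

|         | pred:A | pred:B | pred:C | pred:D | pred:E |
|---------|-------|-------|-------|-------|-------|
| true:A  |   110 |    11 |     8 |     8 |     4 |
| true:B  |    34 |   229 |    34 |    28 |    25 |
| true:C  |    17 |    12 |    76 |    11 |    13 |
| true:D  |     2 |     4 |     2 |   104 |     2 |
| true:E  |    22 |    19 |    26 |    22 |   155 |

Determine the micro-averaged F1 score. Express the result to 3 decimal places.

0.689

Micro-averaging pools counts across classes: ΣTP=674, ΣFP=304, ΣFN=304.
Micro-F1 score = 2·TP/(2·TP+FP+FN) on pooled counts = 0.689 (equals overall accuracy in single-label multiclass).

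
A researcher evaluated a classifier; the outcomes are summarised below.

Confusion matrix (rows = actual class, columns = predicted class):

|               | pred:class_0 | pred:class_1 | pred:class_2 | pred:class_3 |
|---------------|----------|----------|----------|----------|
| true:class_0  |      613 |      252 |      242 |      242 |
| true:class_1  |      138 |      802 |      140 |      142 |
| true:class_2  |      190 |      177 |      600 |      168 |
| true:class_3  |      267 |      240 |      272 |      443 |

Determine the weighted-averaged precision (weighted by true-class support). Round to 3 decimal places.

0.495

Per-class precision (TP/(TP+FP)):
  class_0: TP=613, FP=138+190+267=595 → 613/1208 = 0.5075
  class_1: TP=802, FP=252+177+240=669 → 802/1471 = 0.5452
  class_2: TP=600, FP=242+140+272=654 → 600/1254 = 0.4785
  class_3: TP=443, FP=242+142+168=552 → 443/995 = 0.4452
Weighted-precision = Σ (supportᵢ/N)·precisionᵢ with N=4928: (1349/4928)·0.5075 + (1222/4928)·0.5452 + (1135/4928)·0.4785 + (1222/4928)·0.4452 = 0.495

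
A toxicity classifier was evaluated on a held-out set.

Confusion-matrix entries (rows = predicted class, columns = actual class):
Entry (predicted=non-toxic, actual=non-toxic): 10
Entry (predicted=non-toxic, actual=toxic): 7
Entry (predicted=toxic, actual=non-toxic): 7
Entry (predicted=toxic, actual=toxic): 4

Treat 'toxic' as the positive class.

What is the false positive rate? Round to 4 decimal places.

FPR = FP/(FP+TN) = 7/(7+10) = 0.4118

0.4118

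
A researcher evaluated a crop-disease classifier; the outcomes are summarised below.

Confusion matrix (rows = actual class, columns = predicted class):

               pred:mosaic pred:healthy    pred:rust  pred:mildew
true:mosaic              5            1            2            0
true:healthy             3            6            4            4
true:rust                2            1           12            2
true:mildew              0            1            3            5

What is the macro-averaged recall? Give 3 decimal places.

0.560

Per-class recall (TP/(TP+FN)):
  mosaic: TP=5, FN=1+2+0=3 → 5/8 = 0.6250
  healthy: TP=6, FN=3+4+4=11 → 6/17 = 0.3529
  rust: TP=12, FN=2+1+2=5 → 12/17 = 0.7059
  mildew: TP=5, FN=0+1+3=4 → 5/9 = 0.5556
Macro-recall = mean = (0.6250 + 0.3529 + 0.7059 + 0.5556) / 4 = 0.560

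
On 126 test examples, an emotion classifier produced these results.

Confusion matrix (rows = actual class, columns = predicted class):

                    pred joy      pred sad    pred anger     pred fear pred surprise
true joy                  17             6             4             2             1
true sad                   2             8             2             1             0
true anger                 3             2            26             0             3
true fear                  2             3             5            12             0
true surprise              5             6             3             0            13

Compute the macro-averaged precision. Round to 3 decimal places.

0.624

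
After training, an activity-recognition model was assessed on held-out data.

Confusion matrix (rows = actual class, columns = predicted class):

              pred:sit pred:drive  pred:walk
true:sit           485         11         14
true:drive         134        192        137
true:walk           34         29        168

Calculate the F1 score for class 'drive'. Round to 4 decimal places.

Take TP from the diagonal, FP from the rest of the 'drive' prediction marginal, FN from the rest of the 'drive' actual marginal.
F1 score = 2·TP/(2·TP+FP+FN).
drive: TP=192, FP=11+29=40, FN=134+137=271 → 384/695 = 0.55252

0.5525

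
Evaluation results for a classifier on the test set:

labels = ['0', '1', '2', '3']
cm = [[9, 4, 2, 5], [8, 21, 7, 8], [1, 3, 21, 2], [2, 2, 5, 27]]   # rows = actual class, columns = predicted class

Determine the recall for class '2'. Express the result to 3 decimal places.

Take TP from the diagonal, FP from the rest of the '2' prediction marginal, FN from the rest of the '2' actual marginal.
recall = TP/(TP+FN).
2: TP=21, FN=1+3+2=6 → 21/27 = 0.7778

0.778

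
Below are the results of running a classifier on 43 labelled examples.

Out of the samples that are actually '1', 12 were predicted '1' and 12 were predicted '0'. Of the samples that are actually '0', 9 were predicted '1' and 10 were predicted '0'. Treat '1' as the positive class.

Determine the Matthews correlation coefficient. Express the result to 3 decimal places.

0.026

MCC = (TP·TN − FP·FN) / √((TP+FP)(TP+FN)(TN+FP)(TN+FN))
Numerator = 12·10 − 9·12 = 12
Denominator = √(21·24·19·22) = √210672 = 458.9902
MCC = 12 / 458.9902 = 0.026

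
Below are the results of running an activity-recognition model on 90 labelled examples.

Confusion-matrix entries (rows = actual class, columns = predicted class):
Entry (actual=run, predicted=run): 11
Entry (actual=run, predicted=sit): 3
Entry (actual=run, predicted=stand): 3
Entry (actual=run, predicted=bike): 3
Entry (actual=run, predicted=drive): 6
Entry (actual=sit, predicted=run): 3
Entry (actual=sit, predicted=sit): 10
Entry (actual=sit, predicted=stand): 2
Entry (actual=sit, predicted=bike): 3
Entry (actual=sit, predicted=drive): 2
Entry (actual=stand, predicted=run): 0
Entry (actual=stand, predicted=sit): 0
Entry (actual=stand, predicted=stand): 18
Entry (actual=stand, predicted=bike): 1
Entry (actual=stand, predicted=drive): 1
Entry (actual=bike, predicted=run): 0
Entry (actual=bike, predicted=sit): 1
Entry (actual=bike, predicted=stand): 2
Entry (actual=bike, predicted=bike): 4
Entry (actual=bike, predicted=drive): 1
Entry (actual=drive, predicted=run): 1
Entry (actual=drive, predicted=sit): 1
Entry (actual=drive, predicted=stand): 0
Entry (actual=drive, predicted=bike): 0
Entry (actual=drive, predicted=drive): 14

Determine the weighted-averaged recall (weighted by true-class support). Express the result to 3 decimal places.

Per-class recall (TP/(TP+FN)):
  run: TP=11, FN=3+3+3+6=15 → 11/26 = 0.4231
  sit: TP=10, FN=3+2+3+2=10 → 10/20 = 0.5000
  stand: TP=18, FN=0+0+1+1=2 → 18/20 = 0.9000
  bike: TP=4, FN=0+1+2+1=4 → 4/8 = 0.5000
  drive: TP=14, FN=1+1+0+0=2 → 14/16 = 0.8750
Weighted-recall = Σ (supportᵢ/N)·recallᵢ with N=90: (26/90)·0.4231 + (20/90)·0.5000 + (20/90)·0.9000 + (8/90)·0.5000 + (16/90)·0.8750 = 0.633

0.633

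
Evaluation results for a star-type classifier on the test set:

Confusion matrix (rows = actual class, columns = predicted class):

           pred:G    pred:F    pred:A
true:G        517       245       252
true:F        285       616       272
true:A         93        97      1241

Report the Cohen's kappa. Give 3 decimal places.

0.473

Observed agreement pₒ = trace/N = 2374/3618 = 0.6562
Expected agreement pₑ = Σ (rowᵢ·colᵢ)/N² = (1014·895 + 1173·958 + 1431·1765)/3618² = 0.3481
κ = (pₒ − pₑ)/(1 − pₑ) = (0.6562 − 0.3481)/(1 − 0.3481) = 0.473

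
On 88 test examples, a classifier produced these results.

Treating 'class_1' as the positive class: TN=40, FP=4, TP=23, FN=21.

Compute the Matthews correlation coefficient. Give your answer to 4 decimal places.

MCC = (TP·TN − FP·FN) / √((TP+FP)(TP+FN)(TN+FP)(TN+FN))
Numerator = 23·40 − 4·21 = 836
Denominator = √(27·44·44·61) = √3188592 = 1785.6629
MCC = 836 / 1785.6629 = 0.4682

0.4682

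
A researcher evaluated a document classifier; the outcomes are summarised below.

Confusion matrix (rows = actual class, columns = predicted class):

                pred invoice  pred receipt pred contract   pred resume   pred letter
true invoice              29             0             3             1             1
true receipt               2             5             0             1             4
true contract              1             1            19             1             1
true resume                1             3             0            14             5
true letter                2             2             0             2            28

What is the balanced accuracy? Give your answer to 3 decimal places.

0.706

Balanced accuracy = mean of per-class recall.
  invoice: recall = 29/34 = 0.8529
  receipt: recall = 5/12 = 0.4167
  contract: recall = 19/23 = 0.8261
  resume: recall = 14/23 = 0.6087
  letter: recall = 28/34 = 0.8235
Mean = (0.8529 + 0.4167 + 0.8261 + 0.6087 + 0.8235) / 5 = 0.706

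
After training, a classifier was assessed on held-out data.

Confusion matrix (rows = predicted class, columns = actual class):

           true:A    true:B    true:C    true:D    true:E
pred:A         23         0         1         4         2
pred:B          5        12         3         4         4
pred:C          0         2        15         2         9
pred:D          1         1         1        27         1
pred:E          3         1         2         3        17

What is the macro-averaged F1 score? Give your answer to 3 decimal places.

Per-class F1 score (2·TP/(2·TP+FP+FN)):
  A: TP=23, FP=0+1+4+2=7, FN=5+0+1+3=9 → 46/62 = 0.7419
  B: TP=12, FP=5+3+4+4=16, FN=0+2+1+1=4 → 24/44 = 0.5455
  C: TP=15, FP=0+2+2+9=13, FN=1+3+1+2=7 → 30/50 = 0.6000
  D: TP=27, FP=1+1+1+1=4, FN=4+4+2+3=13 → 54/71 = 0.7606
  E: TP=17, FP=3+1+2+3=9, FN=2+4+9+1=16 → 34/59 = 0.5763
Macro-F1 score = mean = (0.7419 + 0.5455 + 0.6000 + 0.7606 + 0.5763) / 5 = 0.645

0.645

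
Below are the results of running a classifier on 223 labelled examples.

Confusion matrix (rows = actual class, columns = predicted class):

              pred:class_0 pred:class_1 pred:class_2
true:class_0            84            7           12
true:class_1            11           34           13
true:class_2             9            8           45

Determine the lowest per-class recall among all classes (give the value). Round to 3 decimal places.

0.586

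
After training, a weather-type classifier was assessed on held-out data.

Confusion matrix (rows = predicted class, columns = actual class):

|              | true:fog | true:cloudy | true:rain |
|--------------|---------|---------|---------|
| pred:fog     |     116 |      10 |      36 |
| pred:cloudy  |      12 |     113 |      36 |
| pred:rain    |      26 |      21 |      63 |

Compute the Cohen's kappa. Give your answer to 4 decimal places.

Observed agreement pₒ = trace/N = 292/433 = 0.67436
Expected agreement pₑ = Σ (rowᵢ·colᵢ)/N² = (154·162 + 144·161 + 135·110)/433² = 0.33592
κ = (pₒ − pₑ)/(1 − pₑ) = (0.67436 − 0.33592)/(1 − 0.33592) = 0.5096

0.5096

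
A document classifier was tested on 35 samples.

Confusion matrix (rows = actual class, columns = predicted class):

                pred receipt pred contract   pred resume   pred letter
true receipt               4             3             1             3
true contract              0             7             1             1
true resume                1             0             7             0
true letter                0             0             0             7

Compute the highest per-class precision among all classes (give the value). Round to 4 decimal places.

Per-class precision (TP/(TP+FP)):
  receipt: TP=4, FP=0+1+0=1 → 4/5 = 0.80000
  contract: TP=7, FP=3+0+0=3 → 7/10 = 0.70000
  resume: TP=7, FP=1+1+0=2 → 7/9 = 0.77778
  letter: TP=7, FP=3+1+0=4 → 7/11 = 0.63636
Highest is class 'receipt' with precision = 0.8000.

0.8000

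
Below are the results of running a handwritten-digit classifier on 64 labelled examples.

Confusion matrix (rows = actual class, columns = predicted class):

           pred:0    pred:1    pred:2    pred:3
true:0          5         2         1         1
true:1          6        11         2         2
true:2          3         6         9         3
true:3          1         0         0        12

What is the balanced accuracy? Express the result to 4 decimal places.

0.6078

Balanced accuracy = mean of per-class recall.
  0: recall = 5/9 = 0.55556
  1: recall = 11/21 = 0.52381
  2: recall = 9/21 = 0.42857
  3: recall = 12/13 = 0.92308
Mean = (0.55556 + 0.52381 + 0.42857 + 0.92308) / 4 = 0.6078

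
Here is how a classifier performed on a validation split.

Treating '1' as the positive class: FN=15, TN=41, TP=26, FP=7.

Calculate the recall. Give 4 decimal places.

Recall = TP/(TP+FN) = 26/(26+15) = 26/41 = 0.6341

0.6341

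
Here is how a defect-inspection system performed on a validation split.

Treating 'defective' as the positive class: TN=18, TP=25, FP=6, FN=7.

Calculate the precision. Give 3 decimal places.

Precision = TP/(TP+FP) = 25/(25+6) = 25/31 = 0.806

0.806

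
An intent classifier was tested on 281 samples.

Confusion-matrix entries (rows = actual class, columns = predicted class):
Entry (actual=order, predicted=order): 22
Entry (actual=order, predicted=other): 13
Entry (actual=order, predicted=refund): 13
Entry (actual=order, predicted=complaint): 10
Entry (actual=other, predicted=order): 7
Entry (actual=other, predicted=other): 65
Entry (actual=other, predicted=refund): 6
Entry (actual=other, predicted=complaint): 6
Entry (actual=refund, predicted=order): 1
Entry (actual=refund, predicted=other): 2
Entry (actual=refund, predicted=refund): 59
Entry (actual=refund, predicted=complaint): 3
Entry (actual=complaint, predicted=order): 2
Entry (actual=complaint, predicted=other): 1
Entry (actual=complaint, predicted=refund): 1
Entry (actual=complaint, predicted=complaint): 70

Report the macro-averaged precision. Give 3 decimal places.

0.756

Per-class precision (TP/(TP+FP)):
  order: TP=22, FP=7+1+2=10 → 22/32 = 0.6875
  other: TP=65, FP=13+2+1=16 → 65/81 = 0.8025
  refund: TP=59, FP=13+6+1=20 → 59/79 = 0.7468
  complaint: TP=70, FP=10+6+3=19 → 70/89 = 0.7865
Macro-precision = mean = (0.6875 + 0.8025 + 0.7468 + 0.7865) / 4 = 0.756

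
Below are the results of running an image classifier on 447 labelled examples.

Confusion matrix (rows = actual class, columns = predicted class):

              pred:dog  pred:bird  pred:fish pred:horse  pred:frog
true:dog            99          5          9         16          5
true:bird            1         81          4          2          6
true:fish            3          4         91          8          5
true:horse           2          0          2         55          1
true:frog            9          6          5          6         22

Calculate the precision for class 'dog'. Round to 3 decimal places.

0.868

Treat 'dog' as positive and all other classes as negative.
precision = TP/(TP+FP).
dog: TP=99, FP=1+3+2+9=15 → 99/114 = 0.8684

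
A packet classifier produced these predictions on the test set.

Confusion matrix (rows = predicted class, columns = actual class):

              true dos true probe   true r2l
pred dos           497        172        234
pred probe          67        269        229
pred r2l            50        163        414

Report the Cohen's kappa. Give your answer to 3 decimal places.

Observed agreement pₒ = trace/N = 1180/2095 = 0.5632
Expected agreement pₑ = Σ (rowᵢ·colᵢ)/N² = (614·903 + 604·565 + 877·627)/2095² = 0.3294
κ = (pₒ − pₑ)/(1 − pₑ) = (0.5632 − 0.3294)/(1 − 0.3294) = 0.349

0.349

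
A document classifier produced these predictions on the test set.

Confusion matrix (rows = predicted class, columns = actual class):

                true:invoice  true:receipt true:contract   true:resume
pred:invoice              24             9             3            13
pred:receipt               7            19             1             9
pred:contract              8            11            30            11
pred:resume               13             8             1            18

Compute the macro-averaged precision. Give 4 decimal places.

0.4919

Per-class precision (TP/(TP+FP)):
  invoice: TP=24, FP=9+3+13=25 → 24/49 = 0.48980
  receipt: TP=19, FP=7+1+9=17 → 19/36 = 0.52778
  contract: TP=30, FP=8+11+11=30 → 30/60 = 0.50000
  resume: TP=18, FP=13+8+1=22 → 18/40 = 0.45000
Macro-precision = mean = (0.48980 + 0.52778 + 0.50000 + 0.45000) / 4 = 0.4919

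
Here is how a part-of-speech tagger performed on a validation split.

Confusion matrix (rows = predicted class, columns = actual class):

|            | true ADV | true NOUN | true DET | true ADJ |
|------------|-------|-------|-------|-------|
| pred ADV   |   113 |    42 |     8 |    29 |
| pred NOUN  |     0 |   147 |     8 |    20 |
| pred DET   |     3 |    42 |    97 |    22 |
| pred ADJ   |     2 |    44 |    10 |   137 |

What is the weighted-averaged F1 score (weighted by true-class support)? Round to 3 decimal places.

Per-class F1 score (2·TP/(2·TP+FP+FN)):
  ADV: TP=113, FP=42+8+29=79, FN=0+3+2=5 → 226/310 = 0.7290
  NOUN: TP=147, FP=0+8+20=28, FN=42+42+44=128 → 294/450 = 0.6533
  DET: TP=97, FP=3+42+22=67, FN=8+8+10=26 → 194/287 = 0.6760
  ADJ: TP=137, FP=2+44+10=56, FN=29+20+22=71 → 274/401 = 0.6833
Weighted-F1 score = Σ (supportᵢ/N)·F1 scoreᵢ with N=724: (118/724)·0.7290 + (275/724)·0.6533 + (123/724)·0.6760 + (208/724)·0.6833 = 0.678

0.678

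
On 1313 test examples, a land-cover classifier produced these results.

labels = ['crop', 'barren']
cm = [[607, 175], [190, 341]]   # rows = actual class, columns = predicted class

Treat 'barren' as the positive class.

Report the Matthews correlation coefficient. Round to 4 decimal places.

0.4204

MCC = (TP·TN − FP·FN) / √((TP+FP)(TP+FN)(TN+FP)(TN+FN))
Numerator = 341·607 − 175·190 = 173737
Denominator = √(516·531·782·797) = √170769102984 = 413242.1844
MCC = 173737 / 413242.1844 = 0.4204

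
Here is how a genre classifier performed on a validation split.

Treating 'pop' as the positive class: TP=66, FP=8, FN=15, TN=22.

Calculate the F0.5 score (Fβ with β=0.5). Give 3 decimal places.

0.875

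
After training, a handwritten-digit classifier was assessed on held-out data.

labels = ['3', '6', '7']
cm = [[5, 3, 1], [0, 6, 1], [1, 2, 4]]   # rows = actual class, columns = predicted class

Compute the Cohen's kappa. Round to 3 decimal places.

Observed agreement pₒ = trace/N = 15/23 = 0.6522
Expected agreement pₑ = Σ (rowᵢ·colᵢ)/N² = (9·6 + 7·11 + 7·6)/23² = 0.3270
κ = (pₒ − pₑ)/(1 − pₑ) = (0.6522 − 0.3270)/(1 − 0.3270) = 0.483

0.483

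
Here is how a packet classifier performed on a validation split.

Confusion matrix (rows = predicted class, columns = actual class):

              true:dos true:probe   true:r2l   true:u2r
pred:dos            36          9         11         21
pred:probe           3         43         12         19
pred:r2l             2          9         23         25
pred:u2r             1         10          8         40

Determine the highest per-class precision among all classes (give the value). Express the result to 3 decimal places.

0.678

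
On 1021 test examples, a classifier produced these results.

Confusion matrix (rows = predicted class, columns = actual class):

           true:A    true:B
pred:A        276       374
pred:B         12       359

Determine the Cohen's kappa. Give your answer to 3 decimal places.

0.324

Observed agreement pₒ = trace/N = 635/1021 = 0.6219
Expected agreement pₑ = Σ (rowᵢ·colᵢ)/N² = (288·650 + 733·371)/1021² = 0.4404
κ = (pₒ − pₑ)/(1 − pₑ) = (0.6219 − 0.4404)/(1 − 0.4404) = 0.324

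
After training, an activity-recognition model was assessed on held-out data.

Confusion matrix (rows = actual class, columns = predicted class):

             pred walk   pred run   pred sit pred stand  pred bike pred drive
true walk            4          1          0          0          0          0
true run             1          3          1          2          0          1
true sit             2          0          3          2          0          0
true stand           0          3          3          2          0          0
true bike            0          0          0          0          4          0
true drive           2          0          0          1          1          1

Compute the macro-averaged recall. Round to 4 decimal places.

0.5089

Per-class recall (TP/(TP+FN)):
  walk: TP=4, FN=1+0+0+0+0=1 → 4/5 = 0.80000
  run: TP=3, FN=1+1+2+0+1=5 → 3/8 = 0.37500
  sit: TP=3, FN=2+0+2+0+0=4 → 3/7 = 0.42857
  stand: TP=2, FN=0+3+3+0+0=6 → 2/8 = 0.25000
  bike: TP=4, FN=0+0+0+0+0=0 → 4/4 = 1.00000
  drive: TP=1, FN=2+0+0+1+1=4 → 1/5 = 0.20000
Macro-recall = mean = (0.80000 + 0.37500 + 0.42857 + 0.25000 + 1.00000 + 0.20000) / 6 = 0.5089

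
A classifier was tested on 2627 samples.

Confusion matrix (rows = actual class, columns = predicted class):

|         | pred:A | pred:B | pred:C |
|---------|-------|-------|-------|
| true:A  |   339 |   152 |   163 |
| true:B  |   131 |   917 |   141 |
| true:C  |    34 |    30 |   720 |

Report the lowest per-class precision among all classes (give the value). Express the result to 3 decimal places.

0.673

Per-class precision (TP/(TP+FP)):
  A: TP=339, FP=131+34=165 → 339/504 = 0.6726
  B: TP=917, FP=152+30=182 → 917/1099 = 0.8344
  C: TP=720, FP=163+141=304 → 720/1024 = 0.7031
Lowest is class 'A' with precision = 0.673.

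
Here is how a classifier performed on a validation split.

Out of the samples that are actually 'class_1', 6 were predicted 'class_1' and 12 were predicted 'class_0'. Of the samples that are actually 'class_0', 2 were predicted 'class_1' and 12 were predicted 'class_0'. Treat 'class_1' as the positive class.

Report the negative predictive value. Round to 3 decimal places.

0.500

NPV = TN/(TN+FN) = 12/(12+12) = 0.500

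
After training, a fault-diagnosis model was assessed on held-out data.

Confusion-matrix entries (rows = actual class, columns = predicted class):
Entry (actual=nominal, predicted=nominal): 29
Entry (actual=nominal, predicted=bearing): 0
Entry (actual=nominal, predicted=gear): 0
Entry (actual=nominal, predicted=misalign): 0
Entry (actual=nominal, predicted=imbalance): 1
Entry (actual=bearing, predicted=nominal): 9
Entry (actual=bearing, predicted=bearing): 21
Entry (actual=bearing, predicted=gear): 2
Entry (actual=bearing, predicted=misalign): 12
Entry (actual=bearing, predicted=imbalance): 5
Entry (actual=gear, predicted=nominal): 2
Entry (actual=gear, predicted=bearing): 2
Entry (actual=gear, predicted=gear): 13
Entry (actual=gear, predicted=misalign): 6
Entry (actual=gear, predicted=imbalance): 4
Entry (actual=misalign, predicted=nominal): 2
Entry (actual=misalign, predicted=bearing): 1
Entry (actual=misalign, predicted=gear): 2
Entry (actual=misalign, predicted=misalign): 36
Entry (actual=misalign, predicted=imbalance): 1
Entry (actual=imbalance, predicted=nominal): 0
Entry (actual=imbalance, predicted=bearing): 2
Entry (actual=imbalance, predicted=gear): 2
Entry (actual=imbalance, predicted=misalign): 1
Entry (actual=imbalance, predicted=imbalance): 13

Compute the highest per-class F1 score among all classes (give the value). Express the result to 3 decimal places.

0.806

Per-class F1 score (2·TP/(2·TP+FP+FN)):
  nominal: TP=29, FP=9+2+2+0=13, FN=0+0+0+1=1 → 58/72 = 0.8056
  bearing: TP=21, FP=0+2+1+2=5, FN=9+2+12+5=28 → 42/75 = 0.5600
  gear: TP=13, FP=0+2+2+2=6, FN=2+2+6+4=14 → 26/46 = 0.5652
  misalign: TP=36, FP=0+12+6+1=19, FN=2+1+2+1=6 → 72/97 = 0.7423
  imbalance: TP=13, FP=1+5+4+1=11, FN=0+2+2+1=5 → 26/42 = 0.6190
Highest is class 'nominal' with F1 score = 0.806.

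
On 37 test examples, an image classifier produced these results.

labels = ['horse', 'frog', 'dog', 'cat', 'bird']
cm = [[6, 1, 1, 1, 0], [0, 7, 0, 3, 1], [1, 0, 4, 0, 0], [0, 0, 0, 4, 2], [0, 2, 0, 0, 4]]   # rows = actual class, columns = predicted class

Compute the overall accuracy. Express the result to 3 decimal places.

0.676

Accuracy = trace / total = (6+7+4+4+4=25) / 37 = 25/37 = 0.676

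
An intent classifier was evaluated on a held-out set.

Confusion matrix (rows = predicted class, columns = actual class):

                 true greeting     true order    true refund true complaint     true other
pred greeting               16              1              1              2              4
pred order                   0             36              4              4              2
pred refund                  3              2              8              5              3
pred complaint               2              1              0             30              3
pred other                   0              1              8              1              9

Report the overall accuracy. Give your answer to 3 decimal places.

0.678

Accuracy = trace / total = (16+36+8+30+9=99) / 146 = 99/146 = 0.678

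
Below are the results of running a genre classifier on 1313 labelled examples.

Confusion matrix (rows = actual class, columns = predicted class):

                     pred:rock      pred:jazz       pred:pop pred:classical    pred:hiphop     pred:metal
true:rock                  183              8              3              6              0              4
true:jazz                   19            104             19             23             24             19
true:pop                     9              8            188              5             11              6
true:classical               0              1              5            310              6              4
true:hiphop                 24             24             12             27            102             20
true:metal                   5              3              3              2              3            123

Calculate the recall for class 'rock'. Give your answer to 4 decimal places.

0.8971

Treat 'rock' as positive and all other classes as negative.
recall = TP/(TP+FN).
rock: TP=183, FN=8+3+6+0+4=21 → 183/204 = 0.89706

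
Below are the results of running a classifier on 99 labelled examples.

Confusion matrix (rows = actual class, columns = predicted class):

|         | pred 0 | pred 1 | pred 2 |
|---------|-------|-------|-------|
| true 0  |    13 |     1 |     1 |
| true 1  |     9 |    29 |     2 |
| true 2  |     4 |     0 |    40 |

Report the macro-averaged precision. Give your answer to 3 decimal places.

0.799

Per-class precision (TP/(TP+FP)):
  0: TP=13, FP=9+4=13 → 13/26 = 0.5000
  1: TP=29, FP=1+0=1 → 29/30 = 0.9667
  2: TP=40, FP=1+2=3 → 40/43 = 0.9302
Macro-precision = mean = (0.5000 + 0.9667 + 0.9302) / 3 = 0.799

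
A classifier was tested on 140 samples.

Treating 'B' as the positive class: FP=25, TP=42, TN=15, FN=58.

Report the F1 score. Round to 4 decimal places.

Precision = TP/(TP+FP) = 42/67 = 0.6269
Recall = TP/(TP+FN) = 42/100 = 0.4200
F1 = 2·TP/(2·TP+FP+FN) = 84/167 = 0.5030

0.5030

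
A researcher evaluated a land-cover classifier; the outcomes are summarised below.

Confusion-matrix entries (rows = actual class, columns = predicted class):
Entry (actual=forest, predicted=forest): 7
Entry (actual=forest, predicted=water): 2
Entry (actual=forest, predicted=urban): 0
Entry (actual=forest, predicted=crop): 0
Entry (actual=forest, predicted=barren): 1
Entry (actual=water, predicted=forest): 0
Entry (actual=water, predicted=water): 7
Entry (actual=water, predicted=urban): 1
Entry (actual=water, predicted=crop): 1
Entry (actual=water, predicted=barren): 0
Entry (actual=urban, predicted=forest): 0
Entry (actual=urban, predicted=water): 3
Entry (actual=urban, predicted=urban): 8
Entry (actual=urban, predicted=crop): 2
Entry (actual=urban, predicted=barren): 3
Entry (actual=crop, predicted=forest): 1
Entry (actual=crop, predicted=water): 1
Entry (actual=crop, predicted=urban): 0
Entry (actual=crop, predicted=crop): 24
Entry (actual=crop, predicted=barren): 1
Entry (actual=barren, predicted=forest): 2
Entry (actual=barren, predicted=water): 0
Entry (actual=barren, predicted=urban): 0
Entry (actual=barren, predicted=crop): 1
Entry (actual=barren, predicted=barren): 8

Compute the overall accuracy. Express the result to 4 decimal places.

0.7397

Accuracy = trace / total = (7+7+8+24+8=54) / 73 = 54/73 = 0.7397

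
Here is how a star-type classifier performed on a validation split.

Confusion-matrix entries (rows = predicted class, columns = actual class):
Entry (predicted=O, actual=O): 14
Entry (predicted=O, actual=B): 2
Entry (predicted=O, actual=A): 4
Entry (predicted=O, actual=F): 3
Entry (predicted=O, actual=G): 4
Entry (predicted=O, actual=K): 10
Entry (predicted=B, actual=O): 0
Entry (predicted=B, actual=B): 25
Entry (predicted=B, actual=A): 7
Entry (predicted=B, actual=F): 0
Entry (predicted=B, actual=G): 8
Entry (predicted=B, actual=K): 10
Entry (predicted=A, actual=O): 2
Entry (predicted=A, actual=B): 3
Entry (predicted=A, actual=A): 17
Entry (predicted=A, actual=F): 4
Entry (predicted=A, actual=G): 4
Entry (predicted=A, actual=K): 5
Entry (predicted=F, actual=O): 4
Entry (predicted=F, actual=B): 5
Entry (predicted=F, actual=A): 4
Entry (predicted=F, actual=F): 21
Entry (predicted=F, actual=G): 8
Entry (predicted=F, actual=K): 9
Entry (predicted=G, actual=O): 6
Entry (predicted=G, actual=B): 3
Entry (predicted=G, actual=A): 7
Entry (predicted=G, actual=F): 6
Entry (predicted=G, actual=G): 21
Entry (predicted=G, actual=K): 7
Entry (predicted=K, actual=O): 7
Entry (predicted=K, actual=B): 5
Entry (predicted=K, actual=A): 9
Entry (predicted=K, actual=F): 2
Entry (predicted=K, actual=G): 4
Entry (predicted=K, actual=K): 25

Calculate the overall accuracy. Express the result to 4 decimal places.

Accuracy = trace / total = (14+25+17+21+21+25=123) / 275 = 123/275 = 0.4473

0.4473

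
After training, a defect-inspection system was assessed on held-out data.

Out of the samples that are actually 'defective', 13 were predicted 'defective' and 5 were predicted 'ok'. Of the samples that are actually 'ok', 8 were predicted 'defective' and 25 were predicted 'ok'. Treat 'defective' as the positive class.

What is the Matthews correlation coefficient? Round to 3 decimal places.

MCC = (TP·TN − FP·FN) / √((TP+FP)(TP+FN)(TN+FP)(TN+FN))
Numerator = 13·25 − 8·5 = 285
Denominator = √(21·18·33·30) = √374220 = 611.7352
MCC = 285 / 611.7352 = 0.466

0.466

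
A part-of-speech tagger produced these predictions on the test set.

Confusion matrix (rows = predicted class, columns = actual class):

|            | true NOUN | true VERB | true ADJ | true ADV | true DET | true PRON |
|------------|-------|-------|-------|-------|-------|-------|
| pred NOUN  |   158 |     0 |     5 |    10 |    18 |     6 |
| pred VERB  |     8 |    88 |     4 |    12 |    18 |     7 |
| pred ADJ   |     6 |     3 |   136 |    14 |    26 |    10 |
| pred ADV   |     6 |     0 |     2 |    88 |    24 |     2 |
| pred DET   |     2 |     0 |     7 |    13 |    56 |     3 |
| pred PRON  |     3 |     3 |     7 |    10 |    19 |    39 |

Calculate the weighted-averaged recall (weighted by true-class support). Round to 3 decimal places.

Per-class recall (TP/(TP+FN)):
  NOUN: TP=158, FN=8+6+6+2+3=25 → 158/183 = 0.8634
  VERB: TP=88, FN=0+3+0+0+3=6 → 88/94 = 0.9362
  ADJ: TP=136, FN=5+4+2+7+7=25 → 136/161 = 0.8447
  ADV: TP=88, FN=10+12+14+13+10=59 → 88/147 = 0.5986
  DET: TP=56, FN=18+18+26+24+19=105 → 56/161 = 0.3478
  PRON: TP=39, FN=6+7+10+2+3=28 → 39/67 = 0.5821
Weighted-recall = Σ (supportᵢ/N)·recallᵢ with N=813: (183/813)·0.8634 + (94/813)·0.9362 + (161/813)·0.8447 + (147/813)·0.5986 + (161/813)·0.3478 + (67/813)·0.5821 = 0.695

0.695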